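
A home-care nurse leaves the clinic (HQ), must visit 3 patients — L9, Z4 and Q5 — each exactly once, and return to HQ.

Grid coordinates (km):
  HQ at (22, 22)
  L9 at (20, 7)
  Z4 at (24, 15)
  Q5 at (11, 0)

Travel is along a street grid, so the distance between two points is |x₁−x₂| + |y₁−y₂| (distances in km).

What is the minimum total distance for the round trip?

There are 3 distinct closed tours to check (reversals are equivalent).
HQ → L9 → Z4 → Q5 → HQ: 17+12+28+33 = 90
HQ → L9 → Q5 → Z4 → HQ: 17+16+28+9 = 70
HQ → Z4 → L9 → Q5 → HQ: 9+12+16+33 = 70
The minimum is 70.
One optimal route: HQ → L9 → Q5 → Z4 → HQ (or its reverse).

Shortest round trip = 70 km.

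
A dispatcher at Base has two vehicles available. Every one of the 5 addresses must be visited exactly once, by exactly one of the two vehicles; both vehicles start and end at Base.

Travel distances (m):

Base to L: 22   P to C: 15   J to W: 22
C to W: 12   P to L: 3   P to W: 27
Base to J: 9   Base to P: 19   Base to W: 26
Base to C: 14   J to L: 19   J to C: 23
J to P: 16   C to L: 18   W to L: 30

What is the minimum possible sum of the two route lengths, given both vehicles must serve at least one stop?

Minimum combined distance: 96 m.

Try each way of splitting the stops between the two vehicles (each non-empty) and, for each split, find the best tour for each vehicle:
  {J} + {P, C, W, L}: 18 + 78 = 96
  {P} + {J, C, W, L}: 38 + 83 = 121
  {J, P} + {C, W, L}: 44 + 78 = 122
  {C} + {J, P, W, L}: 28 + 83 = 111
  {J, C} + {P, W, L}: 46 + 78 = 124
  {P, C} + {J, W, L}: 48 + 83 = 131
  … (15 splits in total)
Best: vehicle 1 Base → J → Base = 18; vehicle 2 Base → P → L → C → W → Base = 78; combined 96.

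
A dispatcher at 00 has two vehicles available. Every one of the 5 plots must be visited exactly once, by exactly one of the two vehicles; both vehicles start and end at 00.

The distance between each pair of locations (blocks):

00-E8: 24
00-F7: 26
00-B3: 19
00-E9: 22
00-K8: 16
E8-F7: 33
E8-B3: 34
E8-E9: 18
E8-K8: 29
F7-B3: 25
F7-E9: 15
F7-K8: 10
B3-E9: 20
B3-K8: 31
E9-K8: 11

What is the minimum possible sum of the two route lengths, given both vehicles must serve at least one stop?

Check every non-empty split of the stops between the two vehicles; for each half take its own optimal tour:
  {E8} + {F7, B3, E9, K8}: 48 + 80 = 128
  {F7} + {E8, B3, E9, K8}: 52 + 98 = 150
  {E8, F7} + {B3, E9, K8}: 83 + 66 = 149
  {B3} + {E8, F7, E9, K8}: 38 + 83 = 121
  {E8, B3} + {F7, E9, K8}: 77 + 63 = 140
  {F7, B3} + {E8, E9, K8}: 70 + 69 = 139
  … (15 splits in total)
Best: vehicle 1 00 → B3 → 00 = 38; vehicle 2 00 → E8 → E9 → F7 → K8 → 00 = 83; combined 121.

Minimum combined distance: 121 blocks.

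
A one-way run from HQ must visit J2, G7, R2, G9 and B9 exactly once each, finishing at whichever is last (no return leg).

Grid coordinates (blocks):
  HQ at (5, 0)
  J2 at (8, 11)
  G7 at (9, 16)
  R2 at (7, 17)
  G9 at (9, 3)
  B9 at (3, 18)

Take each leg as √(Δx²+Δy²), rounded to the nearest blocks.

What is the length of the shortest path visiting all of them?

Shortest open route: 24 blocks.

There are 5! = 120 possible orderings.
HQ→J2→G7→R2→G9→B9: 11+5+2+14+16 = 48
HQ→J2→G7→R2→B9→G9: 11+5+2+4+16 = 38
HQ→J2→G7→G9→R2→B9: 11+5+13+14+4 = 47
HQ→J2→G7→G9→B9→R2: 11+5+13+16+4 = 49
HQ→J2→G7→B9→R2→G9: 11+5+6+4+14 = 40
HQ→J2→G7→B9→G9→R2: 11+5+6+16+14 = 52
HQ→J2→R2→G7→G9→B9: 11+6+2+13+16 = 48
HQ→J2→R2→G7→B9→G9: 11+6+2+6+16 = 41
HQ→J2→R2→G9→G7→B9: 11+6+14+13+6 = 50
HQ→J2→R2→G9→B9→G7: 11+6+14+16+6 = 53
HQ→J2→R2→B9→G7→G9: 11+6+4+6+13 = 40
HQ→J2→R2→B9→G9→G7: 11+6+4+16+13 = 50
HQ→J2→G9→G7→R2→B9: 11+8+13+2+4 = 38
HQ→J2→G9→G7→B9→R2: 11+8+13+6+4 = 42
… (106 more)
HQ→G9→J2→G7→R2→B9: 5+8+5+2+4 = 24  ← best
The minimum is 24.
One shortest path: HQ → G9 → J2 → G7 → R2 → B9.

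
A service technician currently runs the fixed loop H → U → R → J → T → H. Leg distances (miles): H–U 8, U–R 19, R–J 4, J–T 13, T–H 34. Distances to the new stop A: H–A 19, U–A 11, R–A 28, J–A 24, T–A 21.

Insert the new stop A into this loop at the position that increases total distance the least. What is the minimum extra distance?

Insertion cost between consecutive stops i–j is d(i,A) + d(A,j) − d(i,j):
  between H and U: 19 + 11 − 8 = 22
  between U and R: 11 + 28 − 19 = 20
  between R and J: 28 + 24 − 4 = 48
  between J and T: 24 + 21 − 13 = 32
  between T and H: 21 + 19 − 34 = 6
Cheapest insertion is between T and H, adding 6.
New total = 78 + 6 = 84.

Minimum extra distance: 6 miles, inserting A between T and H.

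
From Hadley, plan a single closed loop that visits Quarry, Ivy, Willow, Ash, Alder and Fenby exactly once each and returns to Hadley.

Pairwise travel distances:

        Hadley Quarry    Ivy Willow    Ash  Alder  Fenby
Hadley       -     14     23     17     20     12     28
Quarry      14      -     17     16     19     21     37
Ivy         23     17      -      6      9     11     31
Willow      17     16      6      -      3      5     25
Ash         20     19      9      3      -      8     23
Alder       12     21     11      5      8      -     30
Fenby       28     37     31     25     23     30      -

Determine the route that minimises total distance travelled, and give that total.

Hadley → Quarry → Ivy → Willow → Ash → Alder → Fenby → Hadley: 14+17+6+3+8+30+28 = 106
Hadley → Quarry → Ivy → Willow → Ash → Fenby → Alder → Hadley: 14+17+6+3+23+30+12 = 105
Hadley → Quarry → Ivy → Willow → Alder → Ash → Fenby → Hadley: 14+17+6+5+8+23+28 = 101
Hadley → Quarry → Ivy → Willow → Alder → Fenby → Ash → Hadley: 14+17+6+5+30+23+20 = 115
Hadley → Quarry → Ivy → Willow → Fenby → Ash → Alder → Hadley: 14+17+6+25+23+8+12 = 105
Hadley → Quarry → Ivy → Willow → Fenby → Alder → Ash → Hadley: 14+17+6+25+30+8+20 = 120
Hadley → Quarry → Ivy → Ash → Willow → Alder → Fenby → Hadley: 14+17+9+3+5+30+28 = 106
Hadley → Quarry → Ivy → Ash → Willow → Fenby → Alder → Hadley: 14+17+9+3+25+30+12 = 110
… (352 more)
The minimum is 101.
One optimal route: Hadley → Quarry → Ivy → Willow → Alder → Ash → Fenby → Hadley (or its reverse).

101 — the shortest possible round trip.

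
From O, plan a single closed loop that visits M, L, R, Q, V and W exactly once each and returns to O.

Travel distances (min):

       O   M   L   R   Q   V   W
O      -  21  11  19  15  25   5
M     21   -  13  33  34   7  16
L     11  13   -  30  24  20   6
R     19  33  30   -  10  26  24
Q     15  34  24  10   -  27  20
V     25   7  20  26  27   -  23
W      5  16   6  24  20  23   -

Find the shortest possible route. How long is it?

82 min — the shortest possible round trip.

With 6 stops there are 6!/2 = 360 distinct round trips (a route and its reverse cost the same).
O → M → L → R → Q → V → W → O: 21+13+30+10+27+23+5 = 129
O → M → L → R → Q → W → V → O: 21+13+30+10+20+23+25 = 142
O → M → L → R → V → Q → W → O: 21+13+30+26+27+20+5 = 142
O → M → L → R → V → W → Q → O: 21+13+30+26+23+20+15 = 148
O → M → L → R → W → Q → V → O: 21+13+30+24+20+27+25 = 160
O → M → L → R → W → V → Q → O: 21+13+30+24+23+27+15 = 153
O → M → L → Q → R → V → W → O: 21+13+24+10+26+23+5 = 122
O → M → L → Q → R → W → V → O: 21+13+24+10+24+23+25 = 140
… (352 more)
O → Q → R → V → M → L → W → O: 15+10+26+7+13+6+5 = 82  ← best
The minimum is 82.
One optimal route: O → Q → R → V → M → L → W → O (or its reverse).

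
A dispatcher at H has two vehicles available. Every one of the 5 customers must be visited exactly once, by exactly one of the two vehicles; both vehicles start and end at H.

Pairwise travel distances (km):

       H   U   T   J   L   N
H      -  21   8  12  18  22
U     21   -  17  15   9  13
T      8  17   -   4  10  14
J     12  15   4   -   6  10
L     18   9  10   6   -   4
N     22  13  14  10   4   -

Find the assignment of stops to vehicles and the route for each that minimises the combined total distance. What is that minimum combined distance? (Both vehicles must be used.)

Try each way of splitting the stops between the two vehicles (each non-empty) and, for each split, find the best tour for each vehicle:
  {U} + {T, J, L, N}: 42 + 44 = 86
  {T} + {U, J, L, N}: 16 + 56 = 72
  {U, T} + {J, L, N}: 46 + 44 = 90
  {J} + {U, T, L, N}: 24 + 56 = 80
  {U, J} + {T, L, N}: 48 + 44 = 92
  {T, J} + {U, L, N}: 24 + 56 = 80
  … (15 splits in total)
Best: vehicle 1 H → T → H = 16; vehicle 2 H → U → L → N → J → H = 56; combined 72.

72 km — the smallest possible combined total.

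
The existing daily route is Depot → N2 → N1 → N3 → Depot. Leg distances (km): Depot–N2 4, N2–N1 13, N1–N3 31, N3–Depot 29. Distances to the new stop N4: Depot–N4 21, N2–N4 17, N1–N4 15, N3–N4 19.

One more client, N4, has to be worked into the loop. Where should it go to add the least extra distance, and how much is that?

Insertion cost between consecutive stops i–j is d(i,N4) + d(N4,j) − d(i,j):
  between Depot and N2: 21 + 17 − 4 = 34
  between N2 and N1: 17 + 15 − 13 = 19
  between N1 and N3: 15 + 19 − 31 = 3
  between N3 and Depot: 19 + 21 − 29 = 11
Cheapest insertion is between N1 and N3, adding 3.
New total = 77 + 3 = 80.

Adding 3 km by placing N4 on the N1–N3 leg.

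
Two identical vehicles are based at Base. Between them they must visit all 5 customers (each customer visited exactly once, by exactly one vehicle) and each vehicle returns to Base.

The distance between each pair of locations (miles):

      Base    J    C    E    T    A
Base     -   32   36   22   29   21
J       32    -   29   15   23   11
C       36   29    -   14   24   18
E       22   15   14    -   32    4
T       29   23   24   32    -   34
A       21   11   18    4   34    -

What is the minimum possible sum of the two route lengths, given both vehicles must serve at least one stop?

Minimum combined distance: 153 miles.

Check every non-empty split of the stops between the two vehicles; for each half take its own optimal tour:
  {J} + {C, E, T, A}: 64 + 92 = 156
  {C} + {J, E, T, A}: 72 + 89 = 161
  {J, C} + {E, T, A}: 97 + 86 = 183
  {E} + {J, C, T, A}: 44 + 114 = 158
  {J, E} + {C, T, A}: 69 + 92 = 161
  {C, E} + {J, T, A}: 72 + 84 = 156
  … (15 splits in total)
  {C, E, T} + {J, A}: 89 + 64 = 153  ← best
Best: vehicle 1 Base → E → C → T → Base = 89; vehicle 2 Base → J → A → Base = 64; combined 153.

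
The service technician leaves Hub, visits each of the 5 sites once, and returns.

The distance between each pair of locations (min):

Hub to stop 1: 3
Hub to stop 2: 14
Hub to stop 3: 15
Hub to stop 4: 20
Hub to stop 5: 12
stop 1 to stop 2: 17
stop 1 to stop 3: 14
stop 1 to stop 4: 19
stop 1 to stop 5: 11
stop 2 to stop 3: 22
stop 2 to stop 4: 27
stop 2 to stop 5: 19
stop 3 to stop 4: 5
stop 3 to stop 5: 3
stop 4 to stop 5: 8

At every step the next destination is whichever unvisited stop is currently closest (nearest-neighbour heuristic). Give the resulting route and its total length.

At Hub the remaining stops are stop 1 3, stop 5 12, stop 2 14, stop 3 15, stop 4 20; go to stop 1.
At stop 1 the remaining stops are stop 5 11, stop 3 14, stop 2 17, stop 4 19; go to stop 5.
At stop 5 the remaining stops are stop 3 3, stop 4 8, stop 2 19; go to stop 3.
At stop 3 the remaining stops are stop 4 5, stop 2 22; go to stop 4.
At stop 4 the remaining stops are stop 2 27; go to stop 2.
Return stop 2→Hub: 14.
Total = 3 + 11 + 3 + 5 + 27 + 14 = 63.

63 min along Hub → stop 1 → stop 5 → stop 3 → stop 4 → stop 2 → Hub.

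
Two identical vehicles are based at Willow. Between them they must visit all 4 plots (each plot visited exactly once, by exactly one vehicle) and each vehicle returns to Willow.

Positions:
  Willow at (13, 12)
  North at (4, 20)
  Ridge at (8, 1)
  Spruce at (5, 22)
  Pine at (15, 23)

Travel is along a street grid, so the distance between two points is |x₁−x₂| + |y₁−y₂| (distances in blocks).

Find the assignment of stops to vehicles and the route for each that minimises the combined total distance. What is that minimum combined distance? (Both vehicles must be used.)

Check every non-empty split of the stops between the two vehicles; for each half take its own optimal tour:
  {North} + {Ridge, Spruce, Pine}: 34 + 64 = 98
  {Ridge} + {North, Spruce, Pine}: 32 + 44 = 76
  {North, Ridge} + {Spruce, Pine}: 56 + 42 = 98
  {Spruce} + {North, Ridge, Pine}: 36 + 66 = 102
  {North, Spruce} + {Ridge, Pine}: 38 + 58 = 96
  {Ridge, Spruce} + {North, Pine}: 58 + 44 = 102
  … (7 splits in total)
Best: vehicle 1 Willow → Ridge → Willow = 32; vehicle 2 Willow → North → Spruce → Pine → Willow = 44; combined 76.

Minimum combined distance: 76 blocks.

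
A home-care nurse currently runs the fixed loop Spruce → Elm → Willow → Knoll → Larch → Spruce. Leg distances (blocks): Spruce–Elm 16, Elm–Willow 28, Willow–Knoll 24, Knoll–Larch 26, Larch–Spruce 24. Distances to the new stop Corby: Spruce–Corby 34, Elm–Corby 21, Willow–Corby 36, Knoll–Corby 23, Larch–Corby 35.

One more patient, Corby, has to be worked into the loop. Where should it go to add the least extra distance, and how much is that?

Insertion cost between consecutive stops i–j is d(i,Corby) + d(Corby,j) − d(i,j):
  between Spruce and Elm: 34 + 21 − 16 = 39
  between Elm and Willow: 21 + 36 − 28 = 29
  between Willow and Knoll: 36 + 23 − 24 = 35
  between Knoll and Larch: 23 + 35 − 26 = 32
  between Larch and Spruce: 35 + 34 − 24 = 45
Cheapest insertion is between Elm and Willow, adding 29.
New total = 118 + 29 = 147.

+29 blocks — insert Corby between Elm and Willow.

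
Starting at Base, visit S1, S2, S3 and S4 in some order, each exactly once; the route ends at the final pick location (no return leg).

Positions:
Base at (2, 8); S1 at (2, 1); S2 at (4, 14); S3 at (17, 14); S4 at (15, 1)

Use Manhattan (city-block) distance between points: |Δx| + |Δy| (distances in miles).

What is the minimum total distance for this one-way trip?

There are 4! = 24 possible orderings.
Base→S1→S2→S3→S4: 7+15+13+15 = 50
Base→S1→S2→S4→S3: 7+15+24+15 = 61
Base→S1→S3→S2→S4: 7+28+13+24 = 72
Base→S1→S3→S4→S2: 7+28+15+24 = 74
Base→S1→S4→S2→S3: 7+13+24+13 = 57
Base→S1→S4→S3→S2: 7+13+15+13 = 48
Base→S2→S1→S3→S4: 8+15+28+15 = 66
Base→S2→S1→S4→S3: 8+15+13+15 = 51
Base→S2→S3→S1→S4: 8+13+28+13 = 62
Base→S2→S3→S4→S1: 8+13+15+13 = 49
Base→S2→S4→S1→S3: 8+24+13+28 = 73
Base→S2→S4→S3→S1: 8+24+15+28 = 75
Base→S3→S1→S2→S4: 21+28+15+24 = 88
Base→S3→S1→S4→S2: 21+28+13+24 = 86
… (10 more)
The minimum is 48.
One shortest path: Base → S1 → S4 → S3 → S2.

Shortest open route: 48 miles.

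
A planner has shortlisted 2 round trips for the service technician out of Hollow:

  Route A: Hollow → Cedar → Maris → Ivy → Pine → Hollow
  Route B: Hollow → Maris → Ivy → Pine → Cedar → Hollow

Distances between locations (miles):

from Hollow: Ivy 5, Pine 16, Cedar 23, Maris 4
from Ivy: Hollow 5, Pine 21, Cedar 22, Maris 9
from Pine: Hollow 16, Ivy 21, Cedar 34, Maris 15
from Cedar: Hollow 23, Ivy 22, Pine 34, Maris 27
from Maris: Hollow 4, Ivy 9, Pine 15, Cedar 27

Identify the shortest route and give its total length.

Route A: 23 + 27 + 9 + 21 + 16 = 96
Route B: 4 + 9 + 21 + 34 + 23 = 91

91 miles — Route B is the shortest.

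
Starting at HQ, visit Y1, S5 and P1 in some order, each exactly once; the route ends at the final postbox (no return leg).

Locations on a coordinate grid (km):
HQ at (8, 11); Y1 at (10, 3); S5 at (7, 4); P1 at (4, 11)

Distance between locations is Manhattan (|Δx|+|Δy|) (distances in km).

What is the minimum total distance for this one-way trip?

There are 3! = 6 possible orderings.
HQ → Y1 → S5 → P1: 10+4+10 = 24
HQ → Y1 → P1 → S5: 10+14+10 = 34
HQ → S5 → Y1 → P1: 8+4+14 = 26
HQ → S5 → P1 → Y1: 8+10+14 = 32
HQ → P1 → Y1 → S5: 4+14+4 = 22
HQ → P1 → S5 → Y1: 4+10+4 = 18
The minimum is 18.
One shortest path: HQ → P1 → S5 → Y1.

Shortest open route: 18 km.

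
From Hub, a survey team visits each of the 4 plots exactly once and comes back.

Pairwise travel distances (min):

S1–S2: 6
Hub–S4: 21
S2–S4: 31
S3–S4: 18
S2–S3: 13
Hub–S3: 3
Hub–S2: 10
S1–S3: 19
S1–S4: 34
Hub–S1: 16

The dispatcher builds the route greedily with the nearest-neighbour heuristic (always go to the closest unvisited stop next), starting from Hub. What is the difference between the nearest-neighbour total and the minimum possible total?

The nearest-neighbour route is 6 min longer than optimal.

From Hub: S3=3, S2=10, S1=16, S4=21 → choose S3 (3).
From S3: S2=13, S4=18, S1=19 → choose S2 (13).
From S2: S1=6, S4=31 → choose S1 (6).
From S1: S4=34 → choose S4 (34).
NN route Hub → S3 → S2 → S1 → S4 → Hub costs 77.
Optimal: Hub → S2 → S1 → S4 → S3 → Hub costs 71 (by enumerating all 12 distinct tours).
Excess = 77 − 71 = 6.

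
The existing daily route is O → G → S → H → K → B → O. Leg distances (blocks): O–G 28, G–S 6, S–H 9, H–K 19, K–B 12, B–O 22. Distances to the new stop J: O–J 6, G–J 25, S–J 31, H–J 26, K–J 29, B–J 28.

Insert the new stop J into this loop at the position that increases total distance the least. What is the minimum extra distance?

+3 blocks — insert J between O and G.

Insertion cost between consecutive stops i–j is d(i,J) + d(J,j) − d(i,j):
  between O and G: 6 + 25 − 28 = 3
  between G and S: 25 + 31 − 6 = 50
  between S and H: 31 + 26 − 9 = 48
  between H and K: 26 + 29 − 19 = 36
  between K and B: 29 + 28 − 12 = 45
  between B and O: 28 + 6 − 22 = 12
Cheapest insertion is between O and G, adding 3.
New total = 96 + 3 = 99.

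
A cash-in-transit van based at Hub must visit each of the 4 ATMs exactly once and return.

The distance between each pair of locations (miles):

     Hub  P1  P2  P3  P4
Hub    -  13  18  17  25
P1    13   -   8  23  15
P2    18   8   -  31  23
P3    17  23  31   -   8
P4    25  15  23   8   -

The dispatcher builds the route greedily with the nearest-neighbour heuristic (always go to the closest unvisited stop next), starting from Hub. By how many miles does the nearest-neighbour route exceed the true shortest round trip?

From Hub: P1=13, P3=17, P2=18, P4=25 → choose P1 (13).
From P1: P2=8, P4=15, P3=23 → choose P2 (8).
From P2: P4=23, P3=31 → choose P4 (23).
From P4: P3=8 → choose P3 (8).
NN route Hub → P1 → P2 → P4 → P3 → Hub costs 69.
Optimal: Hub → P2 → P1 → P4 → P3 → Hub costs 66 (by enumerating all 12 distinct tours).
Excess = 69 − 66 = 3.

Excess over optimum: 3 miles.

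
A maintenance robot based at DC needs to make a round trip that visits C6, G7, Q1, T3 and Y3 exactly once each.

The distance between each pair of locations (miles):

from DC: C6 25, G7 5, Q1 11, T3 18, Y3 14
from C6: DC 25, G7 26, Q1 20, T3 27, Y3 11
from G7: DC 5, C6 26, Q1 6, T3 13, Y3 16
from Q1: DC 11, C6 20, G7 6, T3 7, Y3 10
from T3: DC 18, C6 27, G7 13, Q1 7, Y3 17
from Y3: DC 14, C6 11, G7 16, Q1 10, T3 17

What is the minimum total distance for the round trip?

With 5 stops there are 5!/2 = 60 distinct round trips (a route and its reverse cost the same).
DC→C6→G7→Q1→T3→Y3→DC: 25+26+6+7+17+14 = 95
DC→C6→G7→Q1→Y3→T3→DC: 25+26+6+10+17+18 = 102
DC→C6→G7→T3→Q1→Y3→DC: 25+26+13+7+10+14 = 95
DC→C6→G7→T3→Y3→Q1→DC: 25+26+13+17+10+11 = 102
DC→C6→G7→Y3→Q1→T3→DC: 25+26+16+10+7+18 = 102
DC→C6→G7→Y3→T3→Q1→DC: 25+26+16+17+7+11 = 102
DC→C6→Q1→G7→T3→Y3→DC: 25+20+6+13+17+14 = 95
DC→C6→Q1→G7→Y3→T3→DC: 25+20+6+16+17+18 = 102
DC→C6→Q1→T3→G7→Y3→DC: 25+20+7+13+16+14 = 95
DC→C6→Q1→T3→Y3→G7→DC: 25+20+7+17+16+5 = 90
DC→C6→Q1→Y3→G7→T3→DC: 25+20+10+16+13+18 = 102
DC→C6→Q1→Y3→T3→G7→DC: 25+20+10+17+13+5 = 90
DC→C6→T3→G7→Q1→Y3→DC: 25+27+13+6+10+14 = 95
DC→C6→T3→G7→Y3→Q1→DC: 25+27+13+16+10+11 = 102
… (46 more)
DC→G7→Q1→T3→C6→Y3→DC: 5+6+7+27+11+14 = 70  ← best
The minimum is 70.
One optimal route: DC → G7 → Q1 → T3 → C6 → Y3 → DC (or its reverse).

Shortest round trip = 70 miles.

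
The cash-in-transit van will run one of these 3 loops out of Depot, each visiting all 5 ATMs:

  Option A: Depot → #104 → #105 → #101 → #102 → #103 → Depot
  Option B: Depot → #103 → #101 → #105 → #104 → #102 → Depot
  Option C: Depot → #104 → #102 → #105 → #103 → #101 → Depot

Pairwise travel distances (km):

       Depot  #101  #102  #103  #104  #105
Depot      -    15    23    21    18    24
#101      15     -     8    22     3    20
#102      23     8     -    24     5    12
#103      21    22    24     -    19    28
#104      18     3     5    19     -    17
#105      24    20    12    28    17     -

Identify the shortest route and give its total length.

Option A: 18 + 17 + 20 + 8 + 24 + 21 = 108
Option B: 21 + 22 + 20 + 17 + 5 + 23 = 108
Option C: 18 + 5 + 12 + 28 + 22 + 15 = 100

Shortest is Option C, total 100 km.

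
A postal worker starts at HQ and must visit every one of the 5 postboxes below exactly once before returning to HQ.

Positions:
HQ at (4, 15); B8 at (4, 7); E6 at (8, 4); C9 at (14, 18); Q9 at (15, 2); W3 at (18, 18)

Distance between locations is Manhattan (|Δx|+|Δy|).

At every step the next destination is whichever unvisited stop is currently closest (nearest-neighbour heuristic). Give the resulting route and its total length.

62 along HQ → B8 → E6 → Q9 → C9 → W3 → HQ.

HQ → [B8:8 / C9:13 / E6:15 / W3:17 / Q9:24] → B8 (8)
B8 → [E6:7 / Q9:16 / C9:21 / W3:25] → E6 (7)
E6 → [Q9:9 / C9:20 / W3:24] → Q9 (9)
Q9 → [C9:17 / W3:19] → C9 (17)
C9 → [W3:4] → W3 (4)
Return W3→HQ: 17.
Total = 8 + 7 + 9 + 17 + 4 + 17 = 62.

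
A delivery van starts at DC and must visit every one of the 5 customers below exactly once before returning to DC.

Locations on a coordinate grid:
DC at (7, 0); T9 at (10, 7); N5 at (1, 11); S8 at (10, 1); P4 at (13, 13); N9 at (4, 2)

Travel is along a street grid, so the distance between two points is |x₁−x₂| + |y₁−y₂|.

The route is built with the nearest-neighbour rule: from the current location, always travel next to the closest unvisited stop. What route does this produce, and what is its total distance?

From DC: distances to unvisited — S8=4, N9=5, T9=10, N5=17, P4=19. Nearest is S8 (4).
From S8: distances to unvisited — T9=6, N9=7, P4=15, N5=19. Nearest is T9 (6).
From T9: distances to unvisited — P4=9, N9=11, N5=13. Nearest is P4 (9).
From P4: distances to unvisited — N5=14, N9=20. Nearest is N5 (14).
From N5: distances to unvisited — N9=12. Nearest is N9 (12).
Return N9→DC: 5.
Total = 4 + 6 + 9 + 14 + 12 + 5 = 50.

Total distance 50 via the nearest-neighbour route DC → S8 → T9 → P4 → N5 → N9 → DC.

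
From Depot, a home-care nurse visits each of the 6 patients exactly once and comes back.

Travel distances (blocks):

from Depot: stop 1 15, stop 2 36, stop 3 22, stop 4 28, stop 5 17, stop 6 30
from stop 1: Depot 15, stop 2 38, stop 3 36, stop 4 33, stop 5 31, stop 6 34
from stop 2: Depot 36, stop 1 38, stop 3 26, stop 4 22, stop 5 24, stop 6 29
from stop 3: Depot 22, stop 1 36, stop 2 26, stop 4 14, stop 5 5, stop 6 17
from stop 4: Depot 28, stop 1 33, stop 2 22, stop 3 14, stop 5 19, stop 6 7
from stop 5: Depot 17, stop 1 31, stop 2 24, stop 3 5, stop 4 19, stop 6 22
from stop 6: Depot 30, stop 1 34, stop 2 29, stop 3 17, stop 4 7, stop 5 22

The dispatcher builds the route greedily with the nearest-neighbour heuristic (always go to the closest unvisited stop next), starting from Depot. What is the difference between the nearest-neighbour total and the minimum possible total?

The nearest-neighbour route is 16 blocks longer than optimal.

Depot: stop 1=15, stop 5=17, stop 3=22, stop 4=28, stop 6=30, stop 2=36 ⇒ stop 1
stop 1: stop 5=31, stop 4=33, stop 6=34, stop 3=36, stop 2=38 ⇒ stop 5
stop 5: stop 3=5, stop 4=19, stop 6=22, stop 2=24 ⇒ stop 3
stop 3: stop 4=14, stop 6=17, stop 2=26 ⇒ stop 4
stop 4: stop 6=7, stop 2=22 ⇒ stop 6
stop 6: stop 2=29 ⇒ stop 2
NN route Depot → stop 1 → stop 5 → stop 3 → stop 4 → stop 6 → stop 2 → Depot costs 137.
Optimal: Depot → stop 1 → stop 2 → stop 4 → stop 6 → stop 3 → stop 5 → Depot costs 121 (by enumerating all 360 distinct tours).
Excess = 137 − 121 = 16.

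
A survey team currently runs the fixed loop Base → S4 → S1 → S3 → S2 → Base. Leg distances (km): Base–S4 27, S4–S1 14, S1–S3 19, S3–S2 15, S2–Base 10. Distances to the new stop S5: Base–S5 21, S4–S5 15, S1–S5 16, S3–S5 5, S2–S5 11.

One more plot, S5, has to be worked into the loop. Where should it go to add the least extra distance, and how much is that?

+1 km — insert S5 between S3 and S2.

Insertion cost between consecutive stops i–j is d(i,S5) + d(S5,j) − d(i,j):
  between Base and S4: 21 + 15 − 27 = 9
  between S4 and S1: 15 + 16 − 14 = 17
  between S1 and S3: 16 + 5 − 19 = 2
  between S3 and S2: 5 + 11 − 15 = 1
  between S2 and Base: 11 + 21 − 10 = 22
Cheapest insertion is between S3 and S2, adding 1.
New total = 85 + 1 = 86.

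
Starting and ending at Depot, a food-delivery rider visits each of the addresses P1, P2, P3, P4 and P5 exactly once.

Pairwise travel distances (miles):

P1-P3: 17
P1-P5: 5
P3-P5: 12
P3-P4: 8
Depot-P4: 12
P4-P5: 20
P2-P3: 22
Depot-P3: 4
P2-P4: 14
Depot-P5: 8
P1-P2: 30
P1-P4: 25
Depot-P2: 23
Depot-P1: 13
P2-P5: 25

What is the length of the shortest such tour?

Minimum total distance: 69 miles.

With 5 stops there are 5!/2 = 60 distinct round trips (a route and its reverse cost the same).
Depot - P1 - P2 - P3 - P4 - P5 - Depot: 13+30+22+8+20+8 = 101
Depot - P1 - P2 - P3 - P5 - P4 - Depot: 13+30+22+12+20+12 = 109
Depot - P1 - P2 - P4 - P3 - P5 - Depot: 13+30+14+8+12+8 = 85
Depot - P1 - P2 - P4 - P5 - P3 - Depot: 13+30+14+20+12+4 = 93
Depot - P1 - P2 - P5 - P3 - P4 - Depot: 13+30+25+12+8+12 = 100
Depot - P1 - P2 - P5 - P4 - P3 - Depot: 13+30+25+20+8+4 = 100
Depot - P1 - P3 - P2 - P4 - P5 - Depot: 13+17+22+14+20+8 = 94
Depot - P1 - P3 - P2 - P5 - P4 - Depot: 13+17+22+25+20+12 = 109
Depot - P1 - P3 - P4 - P2 - P5 - Depot: 13+17+8+14+25+8 = 85
Depot - P1 - P3 - P4 - P5 - P2 - Depot: 13+17+8+20+25+23 = 106
Depot - P1 - P3 - P5 - P2 - P4 - Depot: 13+17+12+25+14+12 = 93
Depot - P1 - P3 - P5 - P4 - P2 - Depot: 13+17+12+20+14+23 = 99
Depot - P1 - P4 - P2 - P3 - P5 - Depot: 13+25+14+22+12+8 = 94
Depot - P1 - P4 - P2 - P5 - P3 - Depot: 13+25+14+25+12+4 = 93
… (46 more)
Depot - P1 - P5 - P2 - P4 - P3 - Depot: 13+5+25+14+8+4 = 69  ← best
The minimum is 69.
One optimal route: Depot → P1 → P5 → P2 → P4 → P3 → Depot (or its reverse).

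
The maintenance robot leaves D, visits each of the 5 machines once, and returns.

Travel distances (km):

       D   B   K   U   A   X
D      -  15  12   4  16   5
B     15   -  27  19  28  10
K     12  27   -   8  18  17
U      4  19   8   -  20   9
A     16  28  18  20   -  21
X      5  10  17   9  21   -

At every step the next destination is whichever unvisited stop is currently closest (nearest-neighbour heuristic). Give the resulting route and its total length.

Total distance 83 km via the nearest-neighbour route D → U → K → X → B → A → D.

From D: distances to unvisited — U=4, X=5, K=12, B=15, A=16. Nearest is U (4).
From U: distances to unvisited — K=8, X=9, B=19, A=20. Nearest is K (8).
From K: distances to unvisited — X=17, A=18, B=27. Nearest is X (17).
From X: distances to unvisited — B=10, A=21. Nearest is B (10).
From B: distances to unvisited — A=28. Nearest is A (28).
Return A→D: 16.
Total = 4 + 8 + 17 + 10 + 28 + 16 = 83.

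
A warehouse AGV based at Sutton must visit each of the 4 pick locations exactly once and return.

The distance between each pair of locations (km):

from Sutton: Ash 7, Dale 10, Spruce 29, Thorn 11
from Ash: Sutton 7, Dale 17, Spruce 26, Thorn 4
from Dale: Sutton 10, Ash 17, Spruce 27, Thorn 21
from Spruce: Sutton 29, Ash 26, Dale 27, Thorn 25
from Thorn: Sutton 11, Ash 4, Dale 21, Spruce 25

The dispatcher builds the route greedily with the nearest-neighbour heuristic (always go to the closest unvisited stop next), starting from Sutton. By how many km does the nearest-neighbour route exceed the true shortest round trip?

Sutton: Ash=7, Dale=10, Thorn=11, Spruce=29 ⇒ Ash
Ash: Thorn=4, Dale=17, Spruce=26 ⇒ Thorn
Thorn: Dale=21, Spruce=25 ⇒ Dale
Dale: Spruce=27 ⇒ Spruce
NN route Sutton → Ash → Thorn → Dale → Spruce → Sutton costs 88.
Optimal: Sutton → Ash → Thorn → Spruce → Dale → Sutton costs 73 (by enumerating all 12 distinct tours).
Excess = 88 − 73 = 15.

15 km longer than the optimal tour.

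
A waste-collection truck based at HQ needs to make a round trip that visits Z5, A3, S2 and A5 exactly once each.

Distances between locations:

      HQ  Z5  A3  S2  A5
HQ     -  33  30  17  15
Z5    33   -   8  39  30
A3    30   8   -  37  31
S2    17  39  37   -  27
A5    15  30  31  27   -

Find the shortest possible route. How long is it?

Minimum total distance: 107.

With 4 stops there are 4!/2 = 12 distinct round trips (a route and its reverse cost the same).
HQ→Z5→A3→S2→A5→HQ: 33+8+37+27+15 = 120
HQ→Z5→A3→A5→S2→HQ: 33+8+31+27+17 = 116
HQ→Z5→S2→A3→A5→HQ: 33+39+37+31+15 = 155
HQ→Z5→S2→A5→A3→HQ: 33+39+27+31+30 = 160
HQ→Z5→A5→A3→S2→HQ: 33+30+31+37+17 = 148
HQ→Z5→A5→S2→A3→HQ: 33+30+27+37+30 = 157
HQ→A3→Z5→S2→A5→HQ: 30+8+39+27+15 = 119
HQ→A3→Z5→A5→S2→HQ: 30+8+30+27+17 = 112
HQ→A3→S2→Z5→A5→HQ: 30+37+39+30+15 = 151
HQ→A3→A5→Z5→S2→HQ: 30+31+30+39+17 = 147
HQ→S2→Z5→A3→A5→HQ: 17+39+8+31+15 = 110
HQ→S2→A3→Z5→A5→HQ: 17+37+8+30+15 = 107
The minimum is 107.
One optimal route: HQ → S2 → A3 → Z5 → A5 → HQ (or its reverse).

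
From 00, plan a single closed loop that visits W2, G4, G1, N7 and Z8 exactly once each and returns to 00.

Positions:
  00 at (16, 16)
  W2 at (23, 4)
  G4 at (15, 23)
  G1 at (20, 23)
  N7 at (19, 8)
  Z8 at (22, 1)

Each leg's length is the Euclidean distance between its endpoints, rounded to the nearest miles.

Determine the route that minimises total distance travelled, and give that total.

There are 60 distinct closed tours to check (reversals are equivalent).
00→W2→G4→G1→N7→Z8→00: 14+21+5+15+8+16 = 79
00→W2→G4→G1→Z8→N7→00: 14+21+5+22+8+9 = 79
00→W2→G4→N7→G1→Z8→00: 14+21+16+15+22+16 = 104
00→W2→G4→N7→Z8→G1→00: 14+21+16+8+22+8 = 89
00→W2→G4→Z8→G1→N7→00: 14+21+23+22+15+9 = 104
00→W2→G4→Z8→N7→G1→00: 14+21+23+8+15+8 = 89
00→W2→G1→G4→N7→Z8→00: 14+19+5+16+8+16 = 78
00→W2→G1→G4→Z8→N7→00: 14+19+5+23+8+9 = 78
00→W2→G1→N7→G4→Z8→00: 14+19+15+16+23+16 = 103
00→W2→G1→N7→Z8→G4→00: 14+19+15+8+23+7 = 86
00→W2→G1→Z8→G4→N7→00: 14+19+22+23+16+9 = 103
00→W2→G1→Z8→N7→G4→00: 14+19+22+8+16+7 = 86
00→W2→N7→G4→G1→Z8→00: 14+6+16+5+22+16 = 79
00→W2→N7→G4→Z8→G1→00: 14+6+16+23+22+8 = 89
… (46 more)
00→G4→G1→W2→Z8→N7→00: 7+5+19+3+8+9 = 51  ← best
The minimum is 51.
One optimal route: 00 → G4 → G1 → W2 → Z8 → N7 → 00 (or its reverse).

Minimum total distance: 51 miles.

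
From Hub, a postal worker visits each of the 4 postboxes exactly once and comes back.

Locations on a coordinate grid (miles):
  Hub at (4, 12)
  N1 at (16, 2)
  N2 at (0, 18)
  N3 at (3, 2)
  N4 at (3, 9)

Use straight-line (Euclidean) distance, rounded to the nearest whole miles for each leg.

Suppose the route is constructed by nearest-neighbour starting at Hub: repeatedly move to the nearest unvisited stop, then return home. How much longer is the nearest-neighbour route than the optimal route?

The nearest-neighbour route is 1 miles longer than optimal.

From Hub: N4=3, N2=7, N3=10, N1=16 → choose N4 (3).
From N4: N3=7, N2=9, N1=15 → choose N3 (7).
From N3: N1=13, N2=16 → choose N1 (13).
From N1: N2=23 → choose N2 (23).
NN route Hub → N4 → N3 → N1 → N2 → Hub costs 53.
Optimal: Hub → N1 → N3 → N4 → N2 → Hub costs 52 (by enumerating all 12 distinct tours).
Excess = 53 − 52 = 1.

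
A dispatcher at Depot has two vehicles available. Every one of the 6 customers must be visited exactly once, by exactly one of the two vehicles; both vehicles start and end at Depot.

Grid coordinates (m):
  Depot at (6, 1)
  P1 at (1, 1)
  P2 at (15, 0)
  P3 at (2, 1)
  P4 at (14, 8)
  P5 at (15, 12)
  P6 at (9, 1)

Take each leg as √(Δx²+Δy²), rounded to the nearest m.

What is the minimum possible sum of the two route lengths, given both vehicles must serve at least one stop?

Minimum combined distance: 45 m.

There are 2^5 − 1 = 31 ways to divide the 6 stops into two non-empty groups. For each, the best each vehicle can do is its own shortest tour through its group:
  {P1} + {P2, P3, P4, P5, P6}: 10 + 42 = 52
  {P2} + {P1, P3, P4, P5, P6}: 18 + 39 = 57
  {P1, P2} + {P3, P4, P5, P6}: 28 + 37 = 65
  {P3} + {P1, P2, P4, P5, P6}: 8 + 44 = 52
  {P1, P3} + {P2, P4, P5, P6}: 10 + 35 = 45
  {P2, P3} + {P1, P4, P5, P6}: 26 + 39 = 65
  … (31 splits in total)
Best: vehicle 1 Depot → P1 → P3 → Depot = 10; vehicle 2 Depot → P5 → P4 → P2 → P6 → Depot = 35; combined 45.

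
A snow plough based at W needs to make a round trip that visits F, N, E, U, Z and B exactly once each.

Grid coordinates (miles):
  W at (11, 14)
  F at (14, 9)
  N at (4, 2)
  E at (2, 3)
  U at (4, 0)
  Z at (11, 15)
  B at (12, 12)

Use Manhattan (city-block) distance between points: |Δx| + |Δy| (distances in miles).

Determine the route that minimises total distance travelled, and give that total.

54 miles — the shortest possible round trip.

There are 360 distinct closed tours to check (reversals are equivalent).
W→F→N→E→U→Z→B→W: 8+17+3+5+22+4+3 = 62
W→F→N→E→U→B→Z→W: 8+17+3+5+20+4+1 = 58
W→F→N→E→Z→U→B→W: 8+17+3+21+22+20+3 = 94
W→F→N→E→Z→B→U→W: 8+17+3+21+4+20+21 = 94
W→F→N→E→B→U→Z→W: 8+17+3+19+20+22+1 = 90
W→F→N→E→B→Z→U→W: 8+17+3+19+4+22+21 = 94
W→F→N→U→E→Z→B→W: 8+17+2+5+21+4+3 = 60
W→F→N→U→E→B→Z→W: 8+17+2+5+19+4+1 = 56
… (352 more)
W→N→U→E→F→B→Z→W: 19+2+5+18+5+4+1 = 54  ← best
The minimum is 54.
One optimal route: W → N → U → E → F → B → Z → W (or its reverse).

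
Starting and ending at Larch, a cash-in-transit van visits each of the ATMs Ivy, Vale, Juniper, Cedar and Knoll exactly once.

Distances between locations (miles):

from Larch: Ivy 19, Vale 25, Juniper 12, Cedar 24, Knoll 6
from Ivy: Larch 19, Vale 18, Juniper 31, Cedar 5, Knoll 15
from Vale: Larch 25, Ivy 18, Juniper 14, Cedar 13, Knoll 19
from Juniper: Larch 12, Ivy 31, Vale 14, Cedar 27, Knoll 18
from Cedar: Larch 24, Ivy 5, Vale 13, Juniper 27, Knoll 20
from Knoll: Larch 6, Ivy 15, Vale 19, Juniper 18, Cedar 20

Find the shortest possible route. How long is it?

Larch → Ivy → Vale → Juniper → Cedar → Knoll → Larch: 19+18+14+27+20+6 = 104
Larch → Ivy → Vale → Juniper → Knoll → Cedar → Larch: 19+18+14+18+20+24 = 113
Larch → Ivy → Vale → Cedar → Juniper → Knoll → Larch: 19+18+13+27+18+6 = 101
Larch → Ivy → Vale → Cedar → Knoll → Juniper → Larch: 19+18+13+20+18+12 = 100
Larch → Ivy → Vale → Knoll → Juniper → Cedar → Larch: 19+18+19+18+27+24 = 125
Larch → Ivy → Vale → Knoll → Cedar → Juniper → Larch: 19+18+19+20+27+12 = 115
Larch → Ivy → Juniper → Vale → Cedar → Knoll → Larch: 19+31+14+13+20+6 = 103
Larch → Ivy → Juniper → Vale → Knoll → Cedar → Larch: 19+31+14+19+20+24 = 127
Larch → Ivy → Juniper → Cedar → Vale → Knoll → Larch: 19+31+27+13+19+6 = 115
Larch → Ivy → Juniper → Cedar → Knoll → Vale → Larch: 19+31+27+20+19+25 = 141
Larch → Ivy → Juniper → Knoll → Vale → Cedar → Larch: 19+31+18+19+13+24 = 124
Larch → Ivy → Juniper → Knoll → Cedar → Vale → Larch: 19+31+18+20+13+25 = 126
Larch → Ivy → Cedar → Vale → Juniper → Knoll → Larch: 19+5+13+14+18+6 = 75
Larch → Ivy → Cedar → Vale → Knoll → Juniper → Larch: 19+5+13+19+18+12 = 86
… (46 more)
Larch → Juniper → Vale → Cedar → Ivy → Knoll → Larch: 12+14+13+5+15+6 = 65  ← best
The minimum is 65.
One optimal route: Larch → Juniper → Vale → Cedar → Ivy → Knoll → Larch (or its reverse).

65 miles — the shortest possible round trip.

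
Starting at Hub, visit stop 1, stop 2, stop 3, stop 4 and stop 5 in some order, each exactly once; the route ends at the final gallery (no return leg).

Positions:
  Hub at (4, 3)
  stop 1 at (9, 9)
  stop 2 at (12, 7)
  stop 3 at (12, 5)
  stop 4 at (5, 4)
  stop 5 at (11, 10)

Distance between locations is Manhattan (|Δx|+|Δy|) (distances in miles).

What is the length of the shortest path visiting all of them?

There are 5! = 120 possible orderings.
Hub - stop 1 - stop 2 - stop 3 - stop 4 - stop 5: 11+5+2+8+12 = 38
Hub - stop 1 - stop 2 - stop 3 - stop 5 - stop 4: 11+5+2+6+12 = 36
Hub - stop 1 - stop 2 - stop 4 - stop 3 - stop 5: 11+5+10+8+6 = 40
Hub - stop 1 - stop 2 - stop 4 - stop 5 - stop 3: 11+5+10+12+6 = 44
Hub - stop 1 - stop 2 - stop 5 - stop 3 - stop 4: 11+5+4+6+8 = 34
Hub - stop 1 - stop 2 - stop 5 - stop 4 - stop 3: 11+5+4+12+8 = 40
Hub - stop 1 - stop 3 - stop 2 - stop 4 - stop 5: 11+7+2+10+12 = 42
Hub - stop 1 - stop 3 - stop 2 - stop 5 - stop 4: 11+7+2+4+12 = 36
Hub - stop 1 - stop 3 - stop 4 - stop 2 - stop 5: 11+7+8+10+4 = 40
Hub - stop 1 - stop 3 - stop 4 - stop 5 - stop 2: 11+7+8+12+4 = 42
Hub - stop 1 - stop 3 - stop 5 - stop 2 - stop 4: 11+7+6+4+10 = 38
Hub - stop 1 - stop 3 - stop 5 - stop 4 - stop 2: 11+7+6+12+10 = 46
Hub - stop 1 - stop 4 - stop 2 - stop 3 - stop 5: 11+9+10+2+6 = 38
Hub - stop 1 - stop 4 - stop 2 - stop 5 - stop 3: 11+9+10+4+6 = 40
… (106 more)
Hub - stop 4 - stop 3 - stop 2 - stop 5 - stop 1: 2+8+2+4+3 = 19  ← best
The minimum is 19.
One shortest path: Hub → stop 4 → stop 3 → stop 2 → stop 5 → stop 1.

Minimum one-way distance = 19 miles.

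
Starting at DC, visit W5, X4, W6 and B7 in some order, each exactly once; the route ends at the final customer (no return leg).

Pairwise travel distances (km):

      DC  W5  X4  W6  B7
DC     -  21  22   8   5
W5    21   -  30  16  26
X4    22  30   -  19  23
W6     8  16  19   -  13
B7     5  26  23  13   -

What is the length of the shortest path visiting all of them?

Shortest open route: 63 km.

There are 4! = 24 possible orderings.
DC → W5 → X4 → W6 → B7: 21+30+19+13 = 83
DC → W5 → X4 → B7 → W6: 21+30+23+13 = 87
DC → W5 → W6 → X4 → B7: 21+16+19+23 = 79
DC → W5 → W6 → B7 → X4: 21+16+13+23 = 73
DC → W5 → B7 → X4 → W6: 21+26+23+19 = 89
DC → W5 → B7 → W6 → X4: 21+26+13+19 = 79
DC → X4 → W5 → W6 → B7: 22+30+16+13 = 81
DC → X4 → W5 → B7 → W6: 22+30+26+13 = 91
DC → X4 → W6 → W5 → B7: 22+19+16+26 = 83
DC → X4 → W6 → B7 → W5: 22+19+13+26 = 80
DC → X4 → B7 → W5 → W6: 22+23+26+16 = 87
DC → X4 → B7 → W6 → W5: 22+23+13+16 = 74
DC → W6 → W5 → X4 → B7: 8+16+30+23 = 77
DC → W6 → W5 → B7 → X4: 8+16+26+23 = 73
… (10 more)
DC → B7 → X4 → W6 → W5: 5+23+19+16 = 63  ← best
The minimum is 63.
One shortest path: DC → B7 → X4 → W6 → W5.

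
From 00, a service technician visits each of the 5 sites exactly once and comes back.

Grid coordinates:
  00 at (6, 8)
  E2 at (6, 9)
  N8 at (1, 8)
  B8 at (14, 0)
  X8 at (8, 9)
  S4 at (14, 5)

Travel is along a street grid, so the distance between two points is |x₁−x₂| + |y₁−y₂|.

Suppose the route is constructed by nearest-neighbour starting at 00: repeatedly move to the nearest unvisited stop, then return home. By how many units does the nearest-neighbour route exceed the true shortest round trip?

4 longer than the optimal tour.

From 00: E2=1, X8=3, N8=5, S4=11, B8=16 → choose E2 (1).
From E2: X8=2, N8=6, S4=12, B8=17 → choose X8 (2).
From X8: N8=8, S4=10, B8=15 → choose N8 (8).
From N8: S4=16, B8=21 → choose S4 (16).
From S4: B8=5 → choose B8 (5).
NN route 00 → E2 → X8 → N8 → S4 → B8 → 00 costs 48.
Optimal: 00 → E2 → X8 → B8 → S4 → N8 → 00 costs 44 (by enumerating all 60 distinct tours).
Excess = 48 − 44 = 4.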